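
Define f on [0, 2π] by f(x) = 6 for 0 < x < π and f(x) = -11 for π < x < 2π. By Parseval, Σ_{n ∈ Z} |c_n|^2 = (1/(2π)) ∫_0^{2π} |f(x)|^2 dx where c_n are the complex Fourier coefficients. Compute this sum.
Σ |c_n|^2 = 157/2

Parseval equates the L^2 energy of f (normalised by 1/(2π)) with the ℓ^2 sum of its Fourier coefficients: (1/(2π)) ∫_0^{2π} |f|^2 = Σ |c_n|^2.
Compute the left side: (1/(2π)) [∫_0^π 6^2 dx + ∫_π^{2π} (-11)^2 dx] = (1/(2π)) · (36π + 121π) = (36 + 121)/2 = 157/2.
So Σ_{n ∈ Z} |c_n|^2 = 157/2.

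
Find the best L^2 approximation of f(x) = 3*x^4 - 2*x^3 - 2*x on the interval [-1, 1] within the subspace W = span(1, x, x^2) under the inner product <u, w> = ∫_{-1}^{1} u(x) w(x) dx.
g(x) = 18*x^2/7 - 16*x/5 - 9/35

The best approximation g ∈ W is the orthogonal projection of f onto W. Writing g = a_0 + a_1 x + a_2 x^2, the coefficients solve the normal equations G · a = b where
  G_{ij} = <φ_i, φ_j> and b_i = <f, φ_i>, with φ_0 = 1, φ_1 = x, φ_2 = x^2.
G =
  [2, 0, 2/3]
  [0, 2/3, 0]
  [2/3, 0, 2/5],
b = (6/5, -32/15, 6/7).
Solving gives a_0 = -9/35, a_1 = -16/5, a_2 = 18/7, so
  g(x) = 18*x^2/7 - 16*x/5 - 9/35.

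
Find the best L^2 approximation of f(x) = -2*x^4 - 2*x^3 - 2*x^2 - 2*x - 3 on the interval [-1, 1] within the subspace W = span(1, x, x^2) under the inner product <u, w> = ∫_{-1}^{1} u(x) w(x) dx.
g(x) = -26*x^2/7 - 16*x/5 - 99/35

The best approximation g ∈ W is the orthogonal projection of f onto W. Writing g = a_0 + a_1 x + a_2 x^2, the coefficients solve the normal equations G · a = b where
  G_{ij} = <φ_i, φ_j> and b_i = <f, φ_i>, with φ_0 = 1, φ_1 = x, φ_2 = x^2.
G =
  [2, 0, 2/3]
  [0, 2/3, 0]
  [2/3, 0, 2/5],
b = (-122/15, -32/15, -118/35).
Solving gives a_0 = -99/35, a_1 = -16/5, a_2 = -26/7, so
  g(x) = -26*x^2/7 - 16*x/5 - 99/35.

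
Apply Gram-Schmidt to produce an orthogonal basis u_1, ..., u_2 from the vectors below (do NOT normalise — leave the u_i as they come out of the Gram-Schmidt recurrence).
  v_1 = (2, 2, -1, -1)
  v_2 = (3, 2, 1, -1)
Orthogonal basis:
  u_1 = (2, 2, -1, -1)
  u_2 = (1, 0, 2, 0)

Apply the Gram-Schmidt recurrence
  u_1 = v_1
  u_i = v_i − Σ_{j<i} ((v_i · u_j) / (u_j · u_j)) · u_j.

Step by step this gives:
  u_1 = (2, 2, -1, -1)
  u_2 = (1, 0, 2, 0)

Orthogonality check:
  u_2 · u_1 = 0 (should be 0)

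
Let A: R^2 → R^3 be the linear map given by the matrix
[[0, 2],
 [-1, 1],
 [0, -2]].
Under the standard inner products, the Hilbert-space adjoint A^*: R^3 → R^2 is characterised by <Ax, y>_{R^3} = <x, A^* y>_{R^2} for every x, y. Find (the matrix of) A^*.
A^* = A^T =
[[0, -1, 0],
 [2, 1, -2]]

For real matrices with standard dot products, the defining identity <Ax, y> = <x, A^* y> gives (Ax)^T y = x^T (A^*) y, i.e. x^T A^T y = x^T (A^*) y. Since this holds for all x, y, we must have A^* = A^T. Therefore
A^* =
[[0, -1, 0],
 [2, 1, -2]].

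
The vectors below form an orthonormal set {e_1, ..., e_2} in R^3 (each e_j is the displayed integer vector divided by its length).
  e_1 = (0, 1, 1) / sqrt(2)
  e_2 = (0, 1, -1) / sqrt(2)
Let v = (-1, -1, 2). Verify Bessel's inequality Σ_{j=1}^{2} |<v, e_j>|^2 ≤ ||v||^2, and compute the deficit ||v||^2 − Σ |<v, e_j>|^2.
Σ |<v, e_j>|^2 = 5; ||v||^2 = 6; deficit = 1

Write each e_j = u_j / sqrt(<u_j, u_j>) where u_j is the displayed integer vector. Then <v, e_j> = <v, u_j> / sqrt(<u_j, u_j>), so |<v, e_j>|^2 = <v, u_j>^2 / <u_j, u_j>.
Coefficients: <v, e_1> = 1/sqrt(2), <v, e_2> = -3/sqrt(2).
Square and sum: Σ |<v, e_j>|^2 = 5.
Compute ||v||^2 = v·v = 6.
Deficit = 6 − 5 = 1 ≥ 0, confirming Bessel's inequality. (The deficit equals ||v − Σ <v,e_j> e_j||^2, the squared distance from v to span{e_j}.)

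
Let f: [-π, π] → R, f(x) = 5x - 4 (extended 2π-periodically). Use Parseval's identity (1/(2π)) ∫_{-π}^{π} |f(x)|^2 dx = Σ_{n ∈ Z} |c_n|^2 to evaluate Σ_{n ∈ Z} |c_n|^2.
Σ |c_n|^2 = 25π^2/3 + 16

Expand and integrate term by term over [-π, π]:
  ∫ (5x)^2 dx = 25·(2π^3/3); ∫ 2·5·(-4)·x dx = 0 (odd integrand); ∫ (-4)^2 dx = 16·2π.
So (1/(2π)) ∫_{-π}^{π} (5x - 4)^2 dx = 25π^2/3 + 16 = 25π^2/3 + 16.
Parseval ⇒ Σ |c_n|^2 = 25π^2/3 + 16.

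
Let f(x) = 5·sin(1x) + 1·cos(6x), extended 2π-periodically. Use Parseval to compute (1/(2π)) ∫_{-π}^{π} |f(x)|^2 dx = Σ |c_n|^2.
Σ |c_n|^2 = 13

Expand |f|^2 and use orthogonality of {sin(nx), cos(mx)} on [-π, π]:
  ∫_{-π}^{π} sin(nx)^2 dx = π, ∫ cos(mx)^2 dx = π, and cross terms integrate to 0.
So ∫_{-π}^{π} f(x)^2 dx = 5^2 · π + 1^2 · π = (25 + 1)π.
Divide by 2π: (25 + 1)/2 = 13.
By Parseval, this equals Σ |c_n|^2.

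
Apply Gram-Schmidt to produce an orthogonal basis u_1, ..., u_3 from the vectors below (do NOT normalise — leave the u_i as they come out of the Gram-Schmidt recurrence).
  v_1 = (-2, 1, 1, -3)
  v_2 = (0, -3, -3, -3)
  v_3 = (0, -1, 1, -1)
Orthogonal basis:
  u_1 = (-2, 1, 1, -3)
  u_2 = (2/5, -16/5, -16/5, -12/5)
  u_3 = (4/11, -10/11, 12/11, -2/11)

Apply the Gram-Schmidt recurrence
  u_1 = v_1
  u_i = v_i − Σ_{j<i} ((v_i · u_j) / (u_j · u_j)) · u_j.

Step by step this gives:
  u_1 = (-2, 1, 1, -3)
  u_2 = (2/5, -16/5, -16/5, -12/5)
  u_3 = (4/11, -10/11, 12/11, -2/11)

Orthogonality check:
  u_2 · u_1 = 0 (should be 0)
  u_3 · u_1 = 0 (should be 0)
  u_3 · u_2 = 0 (should be 0)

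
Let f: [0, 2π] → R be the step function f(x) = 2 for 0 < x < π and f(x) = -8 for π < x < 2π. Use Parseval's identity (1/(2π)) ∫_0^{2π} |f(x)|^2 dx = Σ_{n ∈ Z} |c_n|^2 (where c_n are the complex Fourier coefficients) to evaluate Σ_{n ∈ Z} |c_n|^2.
Σ |c_n|^2 = 34

Parseval equates the L^2 energy of f (normalised by 1/(2π)) with the ℓ^2 sum of its Fourier coefficients: (1/(2π)) ∫_0^{2π} |f|^2 = Σ |c_n|^2.
Compute the left side: (1/(2π)) [∫_0^π 2^2 dx + ∫_π^{2π} (-8)^2 dx] = (1/(2π)) · (4π + 64π) = (4 + 64)/2 = 34.
So Σ_{n ∈ Z} |c_n|^2 = 34.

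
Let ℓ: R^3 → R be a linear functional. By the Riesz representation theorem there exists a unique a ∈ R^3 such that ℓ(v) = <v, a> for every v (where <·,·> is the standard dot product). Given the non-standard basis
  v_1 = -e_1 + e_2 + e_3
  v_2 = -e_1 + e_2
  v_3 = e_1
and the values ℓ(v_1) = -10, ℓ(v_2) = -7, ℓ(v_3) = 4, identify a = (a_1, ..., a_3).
a = (4, -3, -3)

Write a = (a_1, ..., a_3) in the standard basis. For each basis vector v_i, ℓ(v_i) = <v_i, a> is a linear equation in the a_j's. Collect the n equations into a matrix system V a = ℓ, where row i of V is v_i (expressed in the standard basis). Since V is invertible (lower-triangular with 1s on the diagonal, up to permutation), solve by back-substitution:
  V =
[[-1, 1, 1],
 [-1, 1, 0],
 [1, 0, 0]]
  V a = (-10, -7, 4)
Solving gives a = (4, -3, -3).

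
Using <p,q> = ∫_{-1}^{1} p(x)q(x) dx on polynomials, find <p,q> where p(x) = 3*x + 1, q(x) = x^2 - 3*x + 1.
<p,q> = -10/3

Expand the product: p(x)·q(x) = 3*x^3 - 8*x^2 + 1.
∫_{-1}^{1} of each monomial x^k gives [2/(k+1) if k even, 0 if k odd]. Integrating term-by-term (or equivalently evaluating the antiderivative F(x) = 3*x^4/4 - 8*x^3/3 + x at the endpoints):
  F(1) − F(−1) = -11/12 − (29/12) = -10/3.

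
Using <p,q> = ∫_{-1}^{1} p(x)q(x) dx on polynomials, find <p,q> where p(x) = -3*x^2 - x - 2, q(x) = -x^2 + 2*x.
<p,q> = 6/5

Expand the product: p(x)·q(x) = 3*x^4 - 5*x^3 - 4*x.
∫_{-1}^{1} of each monomial x^k gives [2/(k+1) if k even, 0 if k odd]. Integrating term-by-term (or equivalently evaluating the antiderivative F(x) = 3*x^5/5 - 5*x^4/4 - 2*x^2 at the endpoints):
  F(1) − F(−1) = -53/20 − (-77/20) = 6/5.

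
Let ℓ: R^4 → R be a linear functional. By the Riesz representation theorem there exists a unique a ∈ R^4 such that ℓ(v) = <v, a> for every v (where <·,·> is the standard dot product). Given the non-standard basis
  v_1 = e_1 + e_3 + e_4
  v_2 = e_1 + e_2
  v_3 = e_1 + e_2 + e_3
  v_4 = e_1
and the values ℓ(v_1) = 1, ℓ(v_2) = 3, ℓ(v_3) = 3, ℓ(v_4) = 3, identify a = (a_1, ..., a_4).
a = (3, 0, 0, -2)

Write a = (a_1, ..., a_4) in the standard basis. For each basis vector v_i, ℓ(v_i) = <v_i, a> is a linear equation in the a_j's. Collect the n equations into a matrix system V a = ℓ, where row i of V is v_i (expressed in the standard basis). Since V is invertible (lower-triangular with 1s on the diagonal, up to permutation), solve by back-substitution:
  V =
[[1, 0, 1, 1],
 [1, 1, 0, 0],
 [1, 1, 1, 0],
 [1, 0, 0, 0]]
  V a = (1, 3, 3, 3)
Solving gives a = (3, 0, 0, -2).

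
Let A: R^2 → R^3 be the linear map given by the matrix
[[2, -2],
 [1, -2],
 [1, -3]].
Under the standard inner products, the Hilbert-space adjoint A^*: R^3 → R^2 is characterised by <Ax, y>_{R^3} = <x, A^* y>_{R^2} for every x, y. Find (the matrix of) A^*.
A^* = A^T =
[[2, 1, 1],
 [-2, -2, -3]]

For real matrices with standard dot products, the defining identity <Ax, y> = <x, A^* y> gives (Ax)^T y = x^T (A^*) y, i.e. x^T A^T y = x^T (A^*) y. Since this holds for all x, y, we must have A^* = A^T. Therefore
A^* =
[[2, 1, 1],
 [-2, -2, -3]].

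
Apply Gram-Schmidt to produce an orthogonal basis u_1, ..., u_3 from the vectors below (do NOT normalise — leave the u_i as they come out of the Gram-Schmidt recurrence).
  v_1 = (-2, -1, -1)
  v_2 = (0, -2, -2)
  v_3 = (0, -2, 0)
Orthogonal basis:
  u_1 = (-2, -1, -1)
  u_2 = (4/3, -4/3, -4/3)
  u_3 = (0, -1, 1)

Apply the Gram-Schmidt recurrence
  u_1 = v_1
  u_i = v_i − Σ_{j<i} ((v_i · u_j) / (u_j · u_j)) · u_j.

Step by step this gives:
  u_1 = (-2, -1, -1)
  u_2 = (4/3, -4/3, -4/3)
  u_3 = (0, -1, 1)

Orthogonality check:
  u_2 · u_1 = 0 (should be 0)
  u_3 · u_1 = 0 (should be 0)
  u_3 · u_2 = 0 (should be 0)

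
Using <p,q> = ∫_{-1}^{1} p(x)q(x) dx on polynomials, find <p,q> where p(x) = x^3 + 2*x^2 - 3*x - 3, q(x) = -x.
<p,q> = 8/5

Expand the product: p(x)·q(x) = -x^4 - 2*x^3 + 3*x^2 + 3*x.
∫_{-1}^{1} of each monomial x^k gives [2/(k+1) if k even, 0 if k odd]. Integrating term-by-term (or equivalently evaluating the antiderivative F(x) = -x^5/5 - x^4/2 + x^3 + 3*x^2/2 at the endpoints):
  F(1) − F(−1) = 9/5 − (1/5) = 8/5.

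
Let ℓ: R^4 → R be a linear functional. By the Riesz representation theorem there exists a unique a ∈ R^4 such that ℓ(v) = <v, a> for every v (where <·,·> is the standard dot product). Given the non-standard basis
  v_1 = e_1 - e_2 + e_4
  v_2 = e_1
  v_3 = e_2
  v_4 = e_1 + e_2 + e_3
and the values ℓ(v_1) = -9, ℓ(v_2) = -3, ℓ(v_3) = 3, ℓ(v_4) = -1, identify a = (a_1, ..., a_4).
a = (-3, 3, -1, -3)

Write a = (a_1, ..., a_4) in the standard basis. For each basis vector v_i, ℓ(v_i) = <v_i, a> is a linear equation in the a_j's. Collect the n equations into a matrix system V a = ℓ, where row i of V is v_i (expressed in the standard basis). Since V is invertible (lower-triangular with 1s on the diagonal, up to permutation), solve by back-substitution:
  V =
[[1, -1, 0, 1],
 [1, 0, 0, 0],
 [0, 1, 0, 0],
 [1, 1, 1, 0]]
  V a = (-9, -3, 3, -1)
Solving gives a = (-3, 3, -1, -3).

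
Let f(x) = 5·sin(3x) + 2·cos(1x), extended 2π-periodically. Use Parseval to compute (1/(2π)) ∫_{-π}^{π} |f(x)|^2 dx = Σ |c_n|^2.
Σ |c_n|^2 = 29/2

Expand |f|^2 and use orthogonality of {sin(nx), cos(mx)} on [-π, π]:
  ∫_{-π}^{π} sin(nx)^2 dx = π, ∫ cos(mx)^2 dx = π, and cross terms integrate to 0.
So ∫_{-π}^{π} f(x)^2 dx = 5^2 · π + 2^2 · π = (25 + 4)π.
Divide by 2π: (25 + 4)/2 = 29/2.
By Parseval, this equals Σ |c_n|^2.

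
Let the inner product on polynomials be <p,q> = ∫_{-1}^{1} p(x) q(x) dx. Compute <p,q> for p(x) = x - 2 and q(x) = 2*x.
<p,q> = 4/3

Expand the product: p(x)·q(x) = 2*x^2 - 4*x.
∫_{-1}^{1} of each monomial x^k gives [2/(k+1) if k even, 0 if k odd]. Integrating term-by-term (or equivalently evaluating the antiderivative F(x) = 2*x^3/3 - 2*x^2 at the endpoints):
  F(1) − F(−1) = -4/3 − (-8/3) = 4/3.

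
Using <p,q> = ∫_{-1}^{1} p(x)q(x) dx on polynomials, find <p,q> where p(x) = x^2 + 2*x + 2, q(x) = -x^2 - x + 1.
<p,q> = 8/5

Expand the product: p(x)·q(x) = -x^4 - 3*x^3 - 3*x^2 + 2.
∫_{-1}^{1} of each monomial x^k gives [2/(k+1) if k even, 0 if k odd]. Integrating term-by-term (or equivalently evaluating the antiderivative F(x) = -x^5/5 - 3*x^4/4 - x^3 + 2*x at the endpoints):
  F(1) − F(−1) = 1/20 − (-31/20) = 8/5.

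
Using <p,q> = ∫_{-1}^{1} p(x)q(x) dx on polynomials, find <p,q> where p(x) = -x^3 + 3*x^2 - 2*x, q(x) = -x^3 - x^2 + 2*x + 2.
<p,q> = 44/105

Expand the product: p(x)·q(x) = x^6 - 2*x^5 - 3*x^4 + 6*x^3 + 2*x^2 - 4*x.
∫_{-1}^{1} of each monomial x^k gives [2/(k+1) if k even, 0 if k odd]. Integrating term-by-term (or equivalently evaluating the antiderivative F(x) = x^7/7 - x^6/3 - 3*x^5/5 + 3*x^4/2 + 2*x^3/3 - 2*x^2 at the endpoints):
  F(1) − F(−1) = -131/210 − (-73/70) = 44/105.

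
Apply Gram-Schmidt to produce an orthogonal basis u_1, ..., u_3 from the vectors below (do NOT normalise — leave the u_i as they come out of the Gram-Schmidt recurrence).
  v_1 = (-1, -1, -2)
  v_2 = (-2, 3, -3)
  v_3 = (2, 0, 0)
Orthogonal basis:
  u_1 = (-1, -1, -2)
  u_2 = (-7/6, 23/6, -4/3)
  u_3 = (162/107, 18/107, -90/107)

Apply the Gram-Schmidt recurrence
  u_1 = v_1
  u_i = v_i − Σ_{j<i} ((v_i · u_j) / (u_j · u_j)) · u_j.

Step by step this gives:
  u_1 = (-1, -1, -2)
  u_2 = (-7/6, 23/6, -4/3)
  u_3 = (162/107, 18/107, -90/107)

Orthogonality check:
  u_2 · u_1 = 0 (should be 0)
  u_3 · u_1 = 0 (should be 0)
  u_3 · u_2 = 0 (should be 0)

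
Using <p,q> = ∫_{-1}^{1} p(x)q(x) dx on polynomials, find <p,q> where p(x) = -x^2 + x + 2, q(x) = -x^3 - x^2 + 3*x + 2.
<p,q> = 22/3

Expand the product: p(x)·q(x) = x^5 - 6*x^3 - x^2 + 8*x + 4.
∫_{-1}^{1} of each monomial x^k gives [2/(k+1) if k even, 0 if k odd]. Integrating term-by-term (or equivalently evaluating the antiderivative F(x) = x^6/6 - 3*x^4/2 - x^3/3 + 4*x^2 + 4*x at the endpoints):
  F(1) − F(−1) = 19/3 − (-1) = 22/3.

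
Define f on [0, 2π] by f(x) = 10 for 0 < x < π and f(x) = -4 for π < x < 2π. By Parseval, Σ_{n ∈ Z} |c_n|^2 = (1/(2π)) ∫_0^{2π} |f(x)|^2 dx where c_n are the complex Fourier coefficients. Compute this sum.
Σ |c_n|^2 = 58

Parseval equates the L^2 energy of f (normalised by 1/(2π)) with the ℓ^2 sum of its Fourier coefficients: (1/(2π)) ∫_0^{2π} |f|^2 = Σ |c_n|^2.
Compute the left side: (1/(2π)) [∫_0^π 10^2 dx + ∫_π^{2π} (-4)^2 dx] = (1/(2π)) · (100π + 16π) = (100 + 16)/2 = 58.
So Σ_{n ∈ Z} |c_n|^2 = 58.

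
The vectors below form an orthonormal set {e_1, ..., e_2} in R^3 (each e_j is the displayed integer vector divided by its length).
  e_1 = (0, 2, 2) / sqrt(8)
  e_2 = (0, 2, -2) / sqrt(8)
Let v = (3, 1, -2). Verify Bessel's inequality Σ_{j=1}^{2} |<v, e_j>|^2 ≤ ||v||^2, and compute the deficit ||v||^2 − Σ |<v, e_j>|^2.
Σ |<v, e_j>|^2 = 5; ||v||^2 = 14; deficit = 9

Write each e_j = u_j / sqrt(<u_j, u_j>) where u_j is the displayed integer vector. Then <v, e_j> = <v, u_j> / sqrt(<u_j, u_j>), so |<v, e_j>|^2 = <v, u_j>^2 / <u_j, u_j>.
Coefficients: <v, e_1> = -2/sqrt(8), <v, e_2> = 6/sqrt(8).
Square and sum: Σ |<v, e_j>|^2 = 5.
Compute ||v||^2 = v·v = 14.
Deficit = 14 − 5 = 9 ≥ 0, confirming Bessel's inequality. (The deficit equals ||v − Σ <v,e_j> e_j||^2, the squared distance from v to span{e_j}.)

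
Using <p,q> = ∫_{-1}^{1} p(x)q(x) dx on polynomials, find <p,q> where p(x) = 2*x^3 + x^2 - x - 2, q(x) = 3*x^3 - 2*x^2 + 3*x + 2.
<p,q> = -136/35

Expand the product: p(x)·q(x) = 6*x^6 - x^5 + x^4 + 3*x^3 + 3*x^2 - 8*x - 4.
∫_{-1}^{1} of each monomial x^k gives [2/(k+1) if k even, 0 if k odd]. Integrating term-by-term (or equivalently evaluating the antiderivative F(x) = 6*x^7/7 - x^6/6 + x^5/5 + 3*x^4/4 + x^3 - 4*x^2 - 4*x at the endpoints):
  F(1) − F(−1) = -2251/420 − (-619/420) = -136/35.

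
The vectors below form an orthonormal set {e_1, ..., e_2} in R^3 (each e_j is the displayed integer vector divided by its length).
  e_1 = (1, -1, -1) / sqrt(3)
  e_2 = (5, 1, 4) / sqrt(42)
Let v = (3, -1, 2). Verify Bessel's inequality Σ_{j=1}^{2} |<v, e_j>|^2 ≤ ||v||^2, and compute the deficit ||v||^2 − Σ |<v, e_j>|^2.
Σ |<v, e_j>|^2 = 90/7; ||v||^2 = 14; deficit = 8/7

Write each e_j = u_j / sqrt(<u_j, u_j>) where u_j is the displayed integer vector. Then <v, e_j> = <v, u_j> / sqrt(<u_j, u_j>), so |<v, e_j>|^2 = <v, u_j>^2 / <u_j, u_j>.
Coefficients: <v, e_1> = 2/sqrt(3), <v, e_2> = 22/sqrt(42).
Square and sum: Σ |<v, e_j>|^2 = 90/7.
Compute ||v||^2 = v·v = 14.
Deficit = 14 − 90/7 = 8/7 ≥ 0, confirming Bessel's inequality. (The deficit equals ||v − Σ <v,e_j> e_j||^2, the squared distance from v to span{e_j}.)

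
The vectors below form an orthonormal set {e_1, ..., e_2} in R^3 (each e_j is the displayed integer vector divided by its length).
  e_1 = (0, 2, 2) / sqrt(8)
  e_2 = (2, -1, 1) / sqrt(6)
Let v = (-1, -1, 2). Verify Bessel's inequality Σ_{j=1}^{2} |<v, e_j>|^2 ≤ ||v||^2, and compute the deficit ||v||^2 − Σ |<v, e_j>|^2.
Σ |<v, e_j>|^2 = 2/3; ||v||^2 = 6; deficit = 16/3

Write each e_j = u_j / sqrt(<u_j, u_j>) where u_j is the displayed integer vector. Then <v, e_j> = <v, u_j> / sqrt(<u_j, u_j>), so |<v, e_j>|^2 = <v, u_j>^2 / <u_j, u_j>.
Coefficients: <v, e_1> = 2/sqrt(8), <v, e_2> = 1/sqrt(6).
Square and sum: Σ |<v, e_j>|^2 = 2/3.
Compute ||v||^2 = v·v = 6.
Deficit = 6 − 2/3 = 16/3 ≥ 0, confirming Bessel's inequality. (The deficit equals ||v − Σ <v,e_j> e_j||^2, the squared distance from v to span{e_j}.)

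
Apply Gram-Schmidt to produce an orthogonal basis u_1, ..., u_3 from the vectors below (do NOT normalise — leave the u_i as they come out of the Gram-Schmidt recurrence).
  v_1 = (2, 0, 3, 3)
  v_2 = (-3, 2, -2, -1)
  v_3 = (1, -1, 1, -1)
Orthogonal basis:
  u_1 = (2, 0, 3, 3)
  u_2 = (-18/11, 2, 1/22, 23/22)
  u_3 = (-3/19, 11/57, 43/57, -37/57)

Apply the Gram-Schmidt recurrence
  u_1 = v_1
  u_i = v_i − Σ_{j<i} ((v_i · u_j) / (u_j · u_j)) · u_j.

Step by step this gives:
  u_1 = (2, 0, 3, 3)
  u_2 = (-18/11, 2, 1/22, 23/22)
  u_3 = (-3/19, 11/57, 43/57, -37/57)

Orthogonality check:
  u_2 · u_1 = 0 (should be 0)
  u_3 · u_1 = 0 (should be 0)
  u_3 · u_2 = 0 (should be 0)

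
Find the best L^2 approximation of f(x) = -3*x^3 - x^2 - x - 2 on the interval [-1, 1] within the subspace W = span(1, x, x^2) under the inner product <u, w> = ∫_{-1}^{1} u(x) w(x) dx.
g(x) = -x^2 - 14*x/5 - 2

The best approximation g ∈ W is the orthogonal projection of f onto W. Writing g = a_0 + a_1 x + a_2 x^2, the coefficients solve the normal equations G · a = b where
  G_{ij} = <φ_i, φ_j> and b_i = <f, φ_i>, with φ_0 = 1, φ_1 = x, φ_2 = x^2.
G =
  [2, 0, 2/3]
  [0, 2/3, 0]
  [2/3, 0, 2/5],
b = (-14/3, -28/15, -26/15).
Solving gives a_0 = -2, a_1 = -14/5, a_2 = -1, so
  g(x) = -x^2 - 14*x/5 - 2.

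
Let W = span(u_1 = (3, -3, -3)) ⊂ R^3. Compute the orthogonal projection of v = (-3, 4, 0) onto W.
proj_W(v) = (-7/3, 7/3, 7/3)

Set up U = [u_1 | ... | u_1] ∈ R^(3×1). The projector onto W = col(U) is P = U (U^T U)^(-1) U^T.
Compute U^T U =
  [27],
and U^T v = (-21).
Solve U^T U · c = U^T v for the coefficients: c = (-7/9). The projection is proj_W(v) = U c.
Check: (v - proj_W(v)) · u_1 = 0  (should be 0).
Result: proj_W(v) = (-7/3, 7/3, 7/3).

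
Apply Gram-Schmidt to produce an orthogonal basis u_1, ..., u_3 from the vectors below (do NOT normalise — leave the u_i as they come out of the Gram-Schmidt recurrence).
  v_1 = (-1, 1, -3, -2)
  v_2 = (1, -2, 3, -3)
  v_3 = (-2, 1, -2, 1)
Orthogonal basis:
  u_1 = (-1, 1, -3, -2)
  u_2 = (3/5, -8/5, 9/5, -19/5)
  u_3 = (-382/309, -80/309, 30/103, 16/309)

Apply the Gram-Schmidt recurrence
  u_1 = v_1
  u_i = v_i − Σ_{j<i} ((v_i · u_j) / (u_j · u_j)) · u_j.

Step by step this gives:
  u_1 = (-1, 1, -3, -2)
  u_2 = (3/5, -8/5, 9/5, -19/5)
  u_3 = (-382/309, -80/309, 30/103, 16/309)

Orthogonality check:
  u_2 · u_1 = 0 (should be 0)
  u_3 · u_1 = 0 (should be 0)
  u_3 · u_2 = 0 (should be 0)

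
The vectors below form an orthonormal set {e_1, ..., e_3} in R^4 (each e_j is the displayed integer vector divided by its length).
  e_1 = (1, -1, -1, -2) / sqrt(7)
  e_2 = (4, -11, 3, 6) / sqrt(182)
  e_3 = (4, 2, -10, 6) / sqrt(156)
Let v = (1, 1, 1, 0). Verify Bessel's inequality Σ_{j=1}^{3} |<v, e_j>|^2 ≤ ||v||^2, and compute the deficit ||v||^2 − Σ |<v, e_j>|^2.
Σ |<v, e_j>|^2 = 1/3; ||v||^2 = 3; deficit = 8/3

Write each e_j = u_j / sqrt(<u_j, u_j>) where u_j is the displayed integer vector. Then <v, e_j> = <v, u_j> / sqrt(<u_j, u_j>), so |<v, e_j>|^2 = <v, u_j>^2 / <u_j, u_j>.
Coefficients: <v, e_1> = -1/sqrt(7), <v, e_2> = -4/sqrt(182), <v, e_3> = -4/sqrt(156).
Square and sum: Σ |<v, e_j>|^2 = 1/3.
Compute ||v||^2 = v·v = 3.
Deficit = 3 − 1/3 = 8/3 ≥ 0, confirming Bessel's inequality. (The deficit equals ||v − Σ <v,e_j> e_j||^2, the squared distance from v to span{e_j}.)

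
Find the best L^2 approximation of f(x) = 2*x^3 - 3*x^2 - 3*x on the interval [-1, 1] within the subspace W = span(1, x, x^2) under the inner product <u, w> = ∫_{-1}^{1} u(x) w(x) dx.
g(x) = -3*x^2 - 9*x/5

The best approximation g ∈ W is the orthogonal projection of f onto W. Writing g = a_0 + a_1 x + a_2 x^2, the coefficients solve the normal equations G · a = b where
  G_{ij} = <φ_i, φ_j> and b_i = <f, φ_i>, with φ_0 = 1, φ_1 = x, φ_2 = x^2.
G =
  [2, 0, 2/3]
  [0, 2/3, 0]
  [2/3, 0, 2/5],
b = (-2, -6/5, -6/5).
Solving gives a_0 = 0, a_1 = -9/5, a_2 = -3, so
  g(x) = -3*x^2 - 9*x/5.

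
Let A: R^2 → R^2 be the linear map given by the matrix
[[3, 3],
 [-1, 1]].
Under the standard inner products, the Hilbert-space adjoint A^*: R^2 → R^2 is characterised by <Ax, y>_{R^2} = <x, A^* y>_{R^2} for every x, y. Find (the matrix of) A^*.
A^* = A^T =
[[3, -1],
 [3, 1]]

For real matrices with standard dot products, the defining identity <Ax, y> = <x, A^* y> gives (Ax)^T y = x^T (A^*) y, i.e. x^T A^T y = x^T (A^*) y. Since this holds for all x, y, we must have A^* = A^T. Therefore
A^* =
[[3, -1],
 [3, 1]].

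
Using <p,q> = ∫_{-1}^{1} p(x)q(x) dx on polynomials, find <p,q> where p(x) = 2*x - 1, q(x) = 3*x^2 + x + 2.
<p,q> = -14/3

Expand the product: p(x)·q(x) = 6*x^3 - x^2 + 3*x - 2.
∫_{-1}^{1} of each monomial x^k gives [2/(k+1) if k even, 0 if k odd]. Integrating term-by-term (or equivalently evaluating the antiderivative F(x) = 3*x^4/2 - x^3/3 + 3*x^2/2 - 2*x at the endpoints):
  F(1) − F(−1) = 2/3 − (16/3) = -14/3.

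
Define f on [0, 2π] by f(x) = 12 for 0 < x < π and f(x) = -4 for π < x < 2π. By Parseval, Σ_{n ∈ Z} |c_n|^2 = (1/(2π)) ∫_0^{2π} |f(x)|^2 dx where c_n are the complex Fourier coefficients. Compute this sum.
Σ |c_n|^2 = 80

Parseval equates the L^2 energy of f (normalised by 1/(2π)) with the ℓ^2 sum of its Fourier coefficients: (1/(2π)) ∫_0^{2π} |f|^2 = Σ |c_n|^2.
Compute the left side: (1/(2π)) [∫_0^π 12^2 dx + ∫_π^{2π} (-4)^2 dx] = (1/(2π)) · (144π + 16π) = (144 + 16)/2 = 80.
So Σ_{n ∈ Z} |c_n|^2 = 80.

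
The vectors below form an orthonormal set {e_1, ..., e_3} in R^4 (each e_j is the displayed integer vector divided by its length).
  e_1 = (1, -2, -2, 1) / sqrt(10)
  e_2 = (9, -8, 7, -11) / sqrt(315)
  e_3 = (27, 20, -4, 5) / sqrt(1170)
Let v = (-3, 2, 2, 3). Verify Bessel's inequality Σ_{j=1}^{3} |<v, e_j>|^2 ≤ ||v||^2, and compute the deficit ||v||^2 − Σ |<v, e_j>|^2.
Σ |<v, e_j>|^2 = 8914/455; ||v||^2 = 26; deficit = 2916/455

Write each e_j = u_j / sqrt(<u_j, u_j>) where u_j is the displayed integer vector. Then <v, e_j> = <v, u_j> / sqrt(<u_j, u_j>), so |<v, e_j>|^2 = <v, u_j>^2 / <u_j, u_j>.
Coefficients: <v, e_1> = -8/sqrt(10), <v, e_2> = -62/sqrt(315), <v, e_3> = -34/sqrt(1170).
Square and sum: Σ |<v, e_j>|^2 = 8914/455.
Compute ||v||^2 = v·v = 26.
Deficit = 26 − 8914/455 = 2916/455 ≥ 0, confirming Bessel's inequality. (The deficit equals ||v − Σ <v,e_j> e_j||^2, the squared distance from v to span{e_j}.)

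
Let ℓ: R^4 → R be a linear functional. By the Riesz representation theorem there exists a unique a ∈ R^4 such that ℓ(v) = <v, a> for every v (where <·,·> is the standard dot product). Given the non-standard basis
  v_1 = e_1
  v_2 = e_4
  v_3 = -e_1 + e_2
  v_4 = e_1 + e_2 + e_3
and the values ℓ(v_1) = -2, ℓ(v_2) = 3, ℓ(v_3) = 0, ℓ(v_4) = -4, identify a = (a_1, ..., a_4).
a = (-2, -2, 0, 3)

Write a = (a_1, ..., a_4) in the standard basis. For each basis vector v_i, ℓ(v_i) = <v_i, a> is a linear equation in the a_j's. Collect the n equations into a matrix system V a = ℓ, where row i of V is v_i (expressed in the standard basis). Since V is invertible (lower-triangular with 1s on the diagonal, up to permutation), solve by back-substitution:
  V =
[[1, 0, 0, 0],
 [0, 0, 0, 1],
 [-1, 1, 0, 0],
 [1, 1, 1, 0]]
  V a = (-2, 3, 0, -4)
Solving gives a = (-2, -2, 0, 3).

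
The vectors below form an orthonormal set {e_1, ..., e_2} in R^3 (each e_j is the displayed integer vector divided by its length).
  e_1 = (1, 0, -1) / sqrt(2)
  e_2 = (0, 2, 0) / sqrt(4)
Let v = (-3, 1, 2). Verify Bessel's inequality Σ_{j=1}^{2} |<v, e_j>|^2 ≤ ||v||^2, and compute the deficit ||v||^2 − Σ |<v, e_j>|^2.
Σ |<v, e_j>|^2 = 27/2; ||v||^2 = 14; deficit = 1/2

Write each e_j = u_j / sqrt(<u_j, u_j>) where u_j is the displayed integer vector. Then <v, e_j> = <v, u_j> / sqrt(<u_j, u_j>), so |<v, e_j>|^2 = <v, u_j>^2 / <u_j, u_j>.
Coefficients: <v, e_1> = -5/sqrt(2), <v, e_2> = 2/sqrt(4).
Square and sum: Σ |<v, e_j>|^2 = 27/2.
Compute ||v||^2 = v·v = 14.
Deficit = 14 − 27/2 = 1/2 ≥ 0, confirming Bessel's inequality. (The deficit equals ||v − Σ <v,e_j> e_j||^2, the squared distance from v to span{e_j}.)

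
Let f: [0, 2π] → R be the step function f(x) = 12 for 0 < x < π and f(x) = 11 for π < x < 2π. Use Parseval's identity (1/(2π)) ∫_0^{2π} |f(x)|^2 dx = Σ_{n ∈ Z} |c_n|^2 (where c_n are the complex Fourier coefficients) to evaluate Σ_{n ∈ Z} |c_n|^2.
Σ |c_n|^2 = 265/2

Parseval equates the L^2 energy of f (normalised by 1/(2π)) with the ℓ^2 sum of its Fourier coefficients: (1/(2π)) ∫_0^{2π} |f|^2 = Σ |c_n|^2.
Compute the left side: (1/(2π)) [∫_0^π 12^2 dx + ∫_π^{2π} 11^2 dx] = (1/(2π)) · (144π + 121π) = (144 + 121)/2 = 265/2.
So Σ_{n ∈ Z} |c_n|^2 = 265/2.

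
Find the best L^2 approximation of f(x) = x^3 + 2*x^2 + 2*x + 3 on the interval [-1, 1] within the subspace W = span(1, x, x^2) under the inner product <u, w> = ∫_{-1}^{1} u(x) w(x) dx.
g(x) = 2*x^2 + 13*x/5 + 3

The best approximation g ∈ W is the orthogonal projection of f onto W. Writing g = a_0 + a_1 x + a_2 x^2, the coefficients solve the normal equations G · a = b where
  G_{ij} = <φ_i, φ_j> and b_i = <f, φ_i>, with φ_0 = 1, φ_1 = x, φ_2 = x^2.
G =
  [2, 0, 2/3]
  [0, 2/3, 0]
  [2/3, 0, 2/5],
b = (22/3, 26/15, 14/5).
Solving gives a_0 = 3, a_1 = 13/5, a_2 = 2, so
  g(x) = 2*x^2 + 13*x/5 + 3.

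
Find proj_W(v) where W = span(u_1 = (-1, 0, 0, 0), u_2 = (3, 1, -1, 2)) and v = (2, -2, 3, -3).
proj_W(v) = (2, -11/6, 11/6, -11/3)

Set up U = [u_1 | ... | u_2] ∈ R^(4×2). The projector onto W = col(U) is P = U (U^T U)^(-1) U^T.
Compute U^T U =
  [1, -3]
  [-3, 15],
and U^T v = (-2, -5).
Solve U^T U · c = U^T v for the coefficients: c = (-15/2, -11/6). The projection is proj_W(v) = U c.
Check: (v - proj_W(v)) · u_1 = 0  (should be 0).
Check: (v - proj_W(v)) · u_2 = 0  (should be 0).
Result: proj_W(v) = (2, -11/6, 11/6, -11/3).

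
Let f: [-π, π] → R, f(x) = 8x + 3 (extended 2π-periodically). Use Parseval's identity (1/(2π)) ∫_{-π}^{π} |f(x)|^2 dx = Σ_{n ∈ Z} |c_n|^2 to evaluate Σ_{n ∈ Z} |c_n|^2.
Σ |c_n|^2 = 64π^2/3 + 9

Expand and integrate term by term over [-π, π]:
  ∫ (8x)^2 dx = 64·(2π^3/3); ∫ 2·8·(3)·x dx = 0 (odd integrand); ∫ 3^2 dx = 9·2π.
So (1/(2π)) ∫_{-π}^{π} (8x + 3)^2 dx = 64π^2/3 + 9 = 64π^2/3 + 9.
Parseval ⇒ Σ |c_n|^2 = 64π^2/3 + 9.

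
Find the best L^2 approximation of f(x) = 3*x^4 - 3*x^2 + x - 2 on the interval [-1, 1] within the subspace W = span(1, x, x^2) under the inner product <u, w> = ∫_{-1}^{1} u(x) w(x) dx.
g(x) = -3*x^2/7 + x - 79/35

The best approximation g ∈ W is the orthogonal projection of f onto W. Writing g = a_0 + a_1 x + a_2 x^2, the coefficients solve the normal equations G · a = b where
  G_{ij} = <φ_i, φ_j> and b_i = <f, φ_i>, with φ_0 = 1, φ_1 = x, φ_2 = x^2.
G =
  [2, 0, 2/3]
  [0, 2/3, 0]
  [2/3, 0, 2/5],
b = (-24/5, 2/3, -176/105).
Solving gives a_0 = -79/35, a_1 = 1, a_2 = -3/7, so
  g(x) = -3*x^2/7 + x - 79/35.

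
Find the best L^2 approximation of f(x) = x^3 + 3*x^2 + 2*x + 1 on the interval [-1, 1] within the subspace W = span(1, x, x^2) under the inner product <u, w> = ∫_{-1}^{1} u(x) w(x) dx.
g(x) = 3*x^2 + 13*x/5 + 1

The best approximation g ∈ W is the orthogonal projection of f onto W. Writing g = a_0 + a_1 x + a_2 x^2, the coefficients solve the normal equations G · a = b where
  G_{ij} = <φ_i, φ_j> and b_i = <f, φ_i>, with φ_0 = 1, φ_1 = x, φ_2 = x^2.
G =
  [2, 0, 2/3]
  [0, 2/3, 0]
  [2/3, 0, 2/5],
b = (4, 26/15, 28/15).
Solving gives a_0 = 1, a_1 = 13/5, a_2 = 3, so
  g(x) = 3*x^2 + 13*x/5 + 1.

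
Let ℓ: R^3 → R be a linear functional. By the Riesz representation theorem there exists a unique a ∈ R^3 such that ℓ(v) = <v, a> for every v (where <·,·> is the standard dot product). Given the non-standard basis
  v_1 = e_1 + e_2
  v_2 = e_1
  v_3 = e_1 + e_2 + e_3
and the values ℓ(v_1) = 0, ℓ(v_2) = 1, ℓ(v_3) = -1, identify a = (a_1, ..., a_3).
a = (1, -1, -1)

Write a = (a_1, ..., a_3) in the standard basis. For each basis vector v_i, ℓ(v_i) = <v_i, a> is a linear equation in the a_j's. Collect the n equations into a matrix system V a = ℓ, where row i of V is v_i (expressed in the standard basis). Since V is invertible (lower-triangular with 1s on the diagonal, up to permutation), solve by back-substitution:
  V =
[[1, 1, 0],
 [1, 0, 0],
 [1, 1, 1]]
  V a = (0, 1, -1)
Solving gives a = (1, -1, -1).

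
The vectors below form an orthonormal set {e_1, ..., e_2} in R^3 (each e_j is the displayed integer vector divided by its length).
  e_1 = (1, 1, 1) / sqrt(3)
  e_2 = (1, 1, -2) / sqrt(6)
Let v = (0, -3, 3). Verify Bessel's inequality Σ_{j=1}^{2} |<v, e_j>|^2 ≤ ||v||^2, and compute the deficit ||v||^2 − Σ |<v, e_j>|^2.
Σ |<v, e_j>|^2 = 27/2; ||v||^2 = 18; deficit = 9/2

Write each e_j = u_j / sqrt(<u_j, u_j>) where u_j is the displayed integer vector. Then <v, e_j> = <v, u_j> / sqrt(<u_j, u_j>), so |<v, e_j>|^2 = <v, u_j>^2 / <u_j, u_j>.
Coefficients: <v, e_1> = 0/sqrt(3), <v, e_2> = -9/sqrt(6).
Square and sum: Σ |<v, e_j>|^2 = 27/2.
Compute ||v||^2 = v·v = 18.
Deficit = 18 − 27/2 = 9/2 ≥ 0, confirming Bessel's inequality. (The deficit equals ||v − Σ <v,e_j> e_j||^2, the squared distance from v to span{e_j}.)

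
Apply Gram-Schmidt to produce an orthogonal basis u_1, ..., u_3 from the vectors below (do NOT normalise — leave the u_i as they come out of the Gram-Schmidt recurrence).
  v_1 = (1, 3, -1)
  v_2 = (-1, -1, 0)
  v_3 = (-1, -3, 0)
Orthogonal basis:
  u_1 = (1, 3, -1)
  u_2 = (-7/11, 1/11, -4/11)
  u_3 = (1/3, -1/3, -2/3)

Apply the Gram-Schmidt recurrence
  u_1 = v_1
  u_i = v_i − Σ_{j<i} ((v_i · u_j) / (u_j · u_j)) · u_j.

Step by step this gives:
  u_1 = (1, 3, -1)
  u_2 = (-7/11, 1/11, -4/11)
  u_3 = (1/3, -1/3, -2/3)

Orthogonality check:
  u_2 · u_1 = 0 (should be 0)
  u_3 · u_1 = 0 (should be 0)
  u_3 · u_2 = 0 (should be 0)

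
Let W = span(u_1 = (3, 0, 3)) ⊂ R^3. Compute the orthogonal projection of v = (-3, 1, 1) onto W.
proj_W(v) = (-1, 0, -1)

Set up U = [u_1 | ... | u_1] ∈ R^(3×1). The projector onto W = col(U) is P = U (U^T U)^(-1) U^T.
Compute U^T U =
  [18],
and U^T v = (-6).
Solve U^T U · c = U^T v for the coefficients: c = (-1/3). The projection is proj_W(v) = U c.
Check: (v - proj_W(v)) · u_1 = 0  (should be 0).
Result: proj_W(v) = (-1, 0, -1).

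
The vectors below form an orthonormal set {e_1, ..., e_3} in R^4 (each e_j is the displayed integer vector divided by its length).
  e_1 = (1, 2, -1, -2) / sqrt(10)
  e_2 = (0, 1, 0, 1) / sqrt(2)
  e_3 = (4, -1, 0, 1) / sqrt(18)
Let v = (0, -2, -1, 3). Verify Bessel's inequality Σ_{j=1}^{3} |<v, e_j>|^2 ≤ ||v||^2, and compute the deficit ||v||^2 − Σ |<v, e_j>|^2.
Σ |<v, e_j>|^2 = 899/90; ||v||^2 = 14; deficit = 361/90

Write each e_j = u_j / sqrt(<u_j, u_j>) where u_j is the displayed integer vector. Then <v, e_j> = <v, u_j> / sqrt(<u_j, u_j>), so |<v, e_j>|^2 = <v, u_j>^2 / <u_j, u_j>.
Coefficients: <v, e_1> = -9/sqrt(10), <v, e_2> = 1/sqrt(2), <v, e_3> = 5/sqrt(18).
Square and sum: Σ |<v, e_j>|^2 = 899/90.
Compute ||v||^2 = v·v = 14.
Deficit = 14 − 899/90 = 361/90 ≥ 0, confirming Bessel's inequality. (The deficit equals ||v − Σ <v,e_j> e_j||^2, the squared distance from v to span{e_j}.)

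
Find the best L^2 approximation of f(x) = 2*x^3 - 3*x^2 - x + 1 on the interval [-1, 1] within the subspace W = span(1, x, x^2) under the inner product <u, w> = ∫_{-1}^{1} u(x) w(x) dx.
g(x) = -3*x^2 + x/5 + 1

The best approximation g ∈ W is the orthogonal projection of f onto W. Writing g = a_0 + a_1 x + a_2 x^2, the coefficients solve the normal equations G · a = b where
  G_{ij} = <φ_i, φ_j> and b_i = <f, φ_i>, with φ_0 = 1, φ_1 = x, φ_2 = x^2.
G =
  [2, 0, 2/3]
  [0, 2/3, 0]
  [2/3, 0, 2/5],
b = (0, 2/15, -8/15).
Solving gives a_0 = 1, a_1 = 1/5, a_2 = -3, so
  g(x) = -3*x^2 + x/5 + 1.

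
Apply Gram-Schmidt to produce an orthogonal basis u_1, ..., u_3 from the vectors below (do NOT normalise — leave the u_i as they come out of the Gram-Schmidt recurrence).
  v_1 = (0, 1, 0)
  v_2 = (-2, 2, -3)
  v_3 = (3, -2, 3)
Orthogonal basis:
  u_1 = (0, 1, 0)
  u_2 = (-2, 0, -3)
  u_3 = (9/13, 0, -6/13)

Apply the Gram-Schmidt recurrence
  u_1 = v_1
  u_i = v_i − Σ_{j<i} ((v_i · u_j) / (u_j · u_j)) · u_j.

Step by step this gives:
  u_1 = (0, 1, 0)
  u_2 = (-2, 0, -3)
  u_3 = (9/13, 0, -6/13)

Orthogonality check:
  u_2 · u_1 = 0 (should be 0)
  u_3 · u_1 = 0 (should be 0)
  u_3 · u_2 = 0 (should be 0)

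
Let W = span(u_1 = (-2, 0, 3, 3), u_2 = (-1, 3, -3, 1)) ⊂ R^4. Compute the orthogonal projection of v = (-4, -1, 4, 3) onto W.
proj_W(v) = (-259/106, -45/106, 228/53, 198/53)

Set up U = [u_1 | ... | u_2] ∈ R^(4×2). The projector onto W = col(U) is P = U (U^T U)^(-1) U^T.
Compute U^T U =
  [22, -4]
  [-4, 20],
and U^T v = (29, -8).
Solve U^T U · c = U^T v for the coefficients: c = (137/106, -15/106). The projection is proj_W(v) = U c.
Check: (v - proj_W(v)) · u_1 = 0  (should be 0).
Check: (v - proj_W(v)) · u_2 = 0  (should be 0).
Result: proj_W(v) = (-259/106, -45/106, 228/53, 198/53).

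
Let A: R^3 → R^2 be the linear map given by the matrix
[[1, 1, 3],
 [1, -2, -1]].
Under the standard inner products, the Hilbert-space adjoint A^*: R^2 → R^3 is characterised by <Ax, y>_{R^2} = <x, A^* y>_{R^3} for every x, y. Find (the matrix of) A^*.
A^* = A^T =
[[1, 1],
 [1, -2],
 [3, -1]]

For real matrices with standard dot products, the defining identity <Ax, y> = <x, A^* y> gives (Ax)^T y = x^T (A^*) y, i.e. x^T A^T y = x^T (A^*) y. Since this holds for all x, y, we must have A^* = A^T. Therefore
A^* =
[[1, 1],
 [1, -2],
 [3, -1]].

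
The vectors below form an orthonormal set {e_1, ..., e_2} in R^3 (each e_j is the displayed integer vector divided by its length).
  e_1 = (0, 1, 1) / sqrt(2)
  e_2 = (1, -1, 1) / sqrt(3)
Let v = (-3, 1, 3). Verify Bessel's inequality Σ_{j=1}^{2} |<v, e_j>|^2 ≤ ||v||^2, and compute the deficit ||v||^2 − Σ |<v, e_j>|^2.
Σ |<v, e_j>|^2 = 25/3; ||v||^2 = 19; deficit = 32/3

Write each e_j = u_j / sqrt(<u_j, u_j>) where u_j is the displayed integer vector. Then <v, e_j> = <v, u_j> / sqrt(<u_j, u_j>), so |<v, e_j>|^2 = <v, u_j>^2 / <u_j, u_j>.
Coefficients: <v, e_1> = 4/sqrt(2), <v, e_2> = -1/sqrt(3).
Square and sum: Σ |<v, e_j>|^2 = 25/3.
Compute ||v||^2 = v·v = 19.
Deficit = 19 − 25/3 = 32/3 ≥ 0, confirming Bessel's inequality. (The deficit equals ||v − Σ <v,e_j> e_j||^2, the squared distance from v to span{e_j}.)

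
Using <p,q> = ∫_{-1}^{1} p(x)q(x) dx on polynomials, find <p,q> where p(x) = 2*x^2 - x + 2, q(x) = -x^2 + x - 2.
<p,q> = -202/15

Expand the product: p(x)·q(x) = -2*x^4 + 3*x^3 - 7*x^2 + 4*x - 4.
∫_{-1}^{1} of each monomial x^k gives [2/(k+1) if k even, 0 if k odd]. Integrating term-by-term (or equivalently evaluating the antiderivative F(x) = -2*x^5/5 + 3*x^4/4 - 7*x^3/3 + 2*x^2 - 4*x at the endpoints):
  F(1) − F(−1) = -239/60 − (569/60) = -202/15.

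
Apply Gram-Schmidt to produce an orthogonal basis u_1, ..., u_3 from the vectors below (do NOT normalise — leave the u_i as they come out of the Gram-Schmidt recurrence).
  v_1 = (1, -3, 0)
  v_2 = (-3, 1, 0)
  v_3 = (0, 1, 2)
Orthogonal basis:
  u_1 = (1, -3, 0)
  u_2 = (-12/5, -4/5, 0)
  u_3 = (0, 0, 2)

Apply the Gram-Schmidt recurrence
  u_1 = v_1
  u_i = v_i − Σ_{j<i} ((v_i · u_j) / (u_j · u_j)) · u_j.

Step by step this gives:
  u_1 = (1, -3, 0)
  u_2 = (-12/5, -4/5, 0)
  u_3 = (0, 0, 2)

Orthogonality check:
  u_2 · u_1 = 0 (should be 0)
  u_3 · u_1 = 0 (should be 0)
  u_3 · u_2 = 0 (should be 0)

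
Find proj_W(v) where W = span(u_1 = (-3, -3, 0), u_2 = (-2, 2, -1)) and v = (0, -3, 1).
proj_W(v) = (1/18, -55/18, 7/9)

Set up U = [u_1 | ... | u_2] ∈ R^(3×2). The projector onto W = col(U) is P = U (U^T U)^(-1) U^T.
Compute U^T U =
  [18, 0]
  [0, 9],
and U^T v = (9, -7).
Solve U^T U · c = U^T v for the coefficients: c = (1/2, -7/9). The projection is proj_W(v) = U c.
Check: (v - proj_W(v)) · u_1 = 0  (should be 0).
Check: (v - proj_W(v)) · u_2 = 0  (should be 0).
Result: proj_W(v) = (1/18, -55/18, 7/9).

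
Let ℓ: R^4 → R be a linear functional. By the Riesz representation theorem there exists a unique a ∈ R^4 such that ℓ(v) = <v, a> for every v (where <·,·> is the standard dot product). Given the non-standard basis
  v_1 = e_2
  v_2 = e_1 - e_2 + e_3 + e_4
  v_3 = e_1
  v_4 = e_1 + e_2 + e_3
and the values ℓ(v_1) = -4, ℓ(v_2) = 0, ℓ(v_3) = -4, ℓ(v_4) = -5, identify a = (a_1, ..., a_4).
a = (-4, -4, 3, -3)

Write a = (a_1, ..., a_4) in the standard basis. For each basis vector v_i, ℓ(v_i) = <v_i, a> is a linear equation in the a_j's. Collect the n equations into a matrix system V a = ℓ, where row i of V is v_i (expressed in the standard basis). Since V is invertible (lower-triangular with 1s on the diagonal, up to permutation), solve by back-substitution:
  V =
[[0, 1, 0, 0],
 [1, -1, 1, 1],
 [1, 0, 0, 0],
 [1, 1, 1, 0]]
  V a = (-4, 0, -4, -5)
Solving gives a = (-4, -4, 3, -3).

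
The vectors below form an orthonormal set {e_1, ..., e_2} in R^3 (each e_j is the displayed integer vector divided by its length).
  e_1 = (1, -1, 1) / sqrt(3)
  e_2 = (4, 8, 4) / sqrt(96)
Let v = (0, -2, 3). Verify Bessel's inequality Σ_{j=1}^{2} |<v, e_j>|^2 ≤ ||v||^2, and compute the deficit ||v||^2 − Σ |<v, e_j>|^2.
Σ |<v, e_j>|^2 = 17/2; ||v||^2 = 13; deficit = 9/2

Write each e_j = u_j / sqrt(<u_j, u_j>) where u_j is the displayed integer vector. Then <v, e_j> = <v, u_j> / sqrt(<u_j, u_j>), so |<v, e_j>|^2 = <v, u_j>^2 / <u_j, u_j>.
Coefficients: <v, e_1> = 5/sqrt(3), <v, e_2> = -4/sqrt(96).
Square and sum: Σ |<v, e_j>|^2 = 17/2.
Compute ||v||^2 = v·v = 13.
Deficit = 13 − 17/2 = 9/2 ≥ 0, confirming Bessel's inequality. (The deficit equals ||v − Σ <v,e_j> e_j||^2, the squared distance from v to span{e_j}.)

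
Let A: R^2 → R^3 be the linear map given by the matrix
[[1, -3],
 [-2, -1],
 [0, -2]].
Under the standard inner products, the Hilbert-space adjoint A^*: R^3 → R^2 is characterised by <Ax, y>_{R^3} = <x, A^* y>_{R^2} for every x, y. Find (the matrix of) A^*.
A^* = A^T =
[[1, -2, 0],
 [-3, -1, -2]]

For real matrices with standard dot products, the defining identity <Ax, y> = <x, A^* y> gives (Ax)^T y = x^T (A^*) y, i.e. x^T A^T y = x^T (A^*) y. Since this holds for all x, y, we must have A^* = A^T. Therefore
A^* =
[[1, -2, 0],
 [-3, -1, -2]].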